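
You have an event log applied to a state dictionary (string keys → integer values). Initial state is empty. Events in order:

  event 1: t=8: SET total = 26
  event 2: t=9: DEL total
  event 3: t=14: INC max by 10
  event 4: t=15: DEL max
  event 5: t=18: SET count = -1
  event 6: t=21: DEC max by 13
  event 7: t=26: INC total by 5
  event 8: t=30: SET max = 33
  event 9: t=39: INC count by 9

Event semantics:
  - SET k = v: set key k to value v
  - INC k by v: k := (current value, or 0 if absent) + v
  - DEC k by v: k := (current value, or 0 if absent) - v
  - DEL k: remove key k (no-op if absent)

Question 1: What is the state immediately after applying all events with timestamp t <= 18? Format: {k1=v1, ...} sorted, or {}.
Answer: {count=-1}

Derivation:
Apply events with t <= 18 (5 events):
  after event 1 (t=8: SET total = 26): {total=26}
  after event 2 (t=9: DEL total): {}
  after event 3 (t=14: INC max by 10): {max=10}
  after event 4 (t=15: DEL max): {}
  after event 5 (t=18: SET count = -1): {count=-1}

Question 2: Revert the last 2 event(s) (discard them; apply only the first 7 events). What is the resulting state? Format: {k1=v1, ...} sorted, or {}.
Answer: {count=-1, max=-13, total=5}

Derivation:
Keep first 7 events (discard last 2):
  after event 1 (t=8: SET total = 26): {total=26}
  after event 2 (t=9: DEL total): {}
  after event 3 (t=14: INC max by 10): {max=10}
  after event 4 (t=15: DEL max): {}
  after event 5 (t=18: SET count = -1): {count=-1}
  after event 6 (t=21: DEC max by 13): {count=-1, max=-13}
  after event 7 (t=26: INC total by 5): {count=-1, max=-13, total=5}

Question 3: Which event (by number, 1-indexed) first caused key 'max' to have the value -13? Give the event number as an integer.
Looking for first event where max becomes -13:
  event 3: max = 10
  event 4: max = (absent)
  event 6: max (absent) -> -13  <-- first match

Answer: 6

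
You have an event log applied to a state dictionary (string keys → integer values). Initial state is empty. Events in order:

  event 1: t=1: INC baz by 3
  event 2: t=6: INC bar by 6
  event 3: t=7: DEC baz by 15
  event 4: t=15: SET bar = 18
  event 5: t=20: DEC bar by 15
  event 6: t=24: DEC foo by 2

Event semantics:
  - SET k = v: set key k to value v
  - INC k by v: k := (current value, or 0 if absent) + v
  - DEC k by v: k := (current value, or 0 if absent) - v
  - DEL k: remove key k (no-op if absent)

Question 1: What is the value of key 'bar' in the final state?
Answer: 3

Derivation:
Track key 'bar' through all 6 events:
  event 1 (t=1: INC baz by 3): bar unchanged
  event 2 (t=6: INC bar by 6): bar (absent) -> 6
  event 3 (t=7: DEC baz by 15): bar unchanged
  event 4 (t=15: SET bar = 18): bar 6 -> 18
  event 5 (t=20: DEC bar by 15): bar 18 -> 3
  event 6 (t=24: DEC foo by 2): bar unchanged
Final: bar = 3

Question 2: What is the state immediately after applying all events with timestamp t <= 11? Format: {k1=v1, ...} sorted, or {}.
Answer: {bar=6, baz=-12}

Derivation:
Apply events with t <= 11 (3 events):
  after event 1 (t=1: INC baz by 3): {baz=3}
  after event 2 (t=6: INC bar by 6): {bar=6, baz=3}
  after event 3 (t=7: DEC baz by 15): {bar=6, baz=-12}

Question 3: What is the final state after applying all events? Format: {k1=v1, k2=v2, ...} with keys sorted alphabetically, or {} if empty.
  after event 1 (t=1: INC baz by 3): {baz=3}
  after event 2 (t=6: INC bar by 6): {bar=6, baz=3}
  after event 3 (t=7: DEC baz by 15): {bar=6, baz=-12}
  after event 4 (t=15: SET bar = 18): {bar=18, baz=-12}
  after event 5 (t=20: DEC bar by 15): {bar=3, baz=-12}
  after event 6 (t=24: DEC foo by 2): {bar=3, baz=-12, foo=-2}

Answer: {bar=3, baz=-12, foo=-2}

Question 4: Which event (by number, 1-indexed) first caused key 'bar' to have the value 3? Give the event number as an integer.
Looking for first event where bar becomes 3:
  event 2: bar = 6
  event 3: bar = 6
  event 4: bar = 18
  event 5: bar 18 -> 3  <-- first match

Answer: 5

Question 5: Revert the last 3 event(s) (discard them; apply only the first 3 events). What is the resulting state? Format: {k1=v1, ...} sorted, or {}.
Keep first 3 events (discard last 3):
  after event 1 (t=1: INC baz by 3): {baz=3}
  after event 2 (t=6: INC bar by 6): {bar=6, baz=3}
  after event 3 (t=7: DEC baz by 15): {bar=6, baz=-12}

Answer: {bar=6, baz=-12}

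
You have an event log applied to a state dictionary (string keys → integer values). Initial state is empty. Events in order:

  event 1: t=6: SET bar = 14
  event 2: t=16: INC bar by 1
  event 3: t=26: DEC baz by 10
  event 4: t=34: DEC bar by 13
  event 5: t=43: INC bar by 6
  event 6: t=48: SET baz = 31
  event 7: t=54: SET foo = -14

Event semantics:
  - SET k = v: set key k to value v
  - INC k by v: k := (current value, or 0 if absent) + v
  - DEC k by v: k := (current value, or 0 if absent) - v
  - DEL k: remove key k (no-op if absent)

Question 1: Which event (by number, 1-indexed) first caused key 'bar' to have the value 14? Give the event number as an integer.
Answer: 1

Derivation:
Looking for first event where bar becomes 14:
  event 1: bar (absent) -> 14  <-- first match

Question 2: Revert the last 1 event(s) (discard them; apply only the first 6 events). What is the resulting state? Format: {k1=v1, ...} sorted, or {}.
Answer: {bar=8, baz=31}

Derivation:
Keep first 6 events (discard last 1):
  after event 1 (t=6: SET bar = 14): {bar=14}
  after event 2 (t=16: INC bar by 1): {bar=15}
  after event 3 (t=26: DEC baz by 10): {bar=15, baz=-10}
  after event 4 (t=34: DEC bar by 13): {bar=2, baz=-10}
  after event 5 (t=43: INC bar by 6): {bar=8, baz=-10}
  after event 6 (t=48: SET baz = 31): {bar=8, baz=31}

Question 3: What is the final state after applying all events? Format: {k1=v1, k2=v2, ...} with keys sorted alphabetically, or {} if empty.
  after event 1 (t=6: SET bar = 14): {bar=14}
  after event 2 (t=16: INC bar by 1): {bar=15}
  after event 3 (t=26: DEC baz by 10): {bar=15, baz=-10}
  after event 4 (t=34: DEC bar by 13): {bar=2, baz=-10}
  after event 5 (t=43: INC bar by 6): {bar=8, baz=-10}
  after event 6 (t=48: SET baz = 31): {bar=8, baz=31}
  after event 7 (t=54: SET foo = -14): {bar=8, baz=31, foo=-14}

Answer: {bar=8, baz=31, foo=-14}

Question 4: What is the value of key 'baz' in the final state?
Answer: 31

Derivation:
Track key 'baz' through all 7 events:
  event 1 (t=6: SET bar = 14): baz unchanged
  event 2 (t=16: INC bar by 1): baz unchanged
  event 3 (t=26: DEC baz by 10): baz (absent) -> -10
  event 4 (t=34: DEC bar by 13): baz unchanged
  event 5 (t=43: INC bar by 6): baz unchanged
  event 6 (t=48: SET baz = 31): baz -10 -> 31
  event 7 (t=54: SET foo = -14): baz unchanged
Final: baz = 31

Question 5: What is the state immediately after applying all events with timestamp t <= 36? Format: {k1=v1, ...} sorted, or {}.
Apply events with t <= 36 (4 events):
  after event 1 (t=6: SET bar = 14): {bar=14}
  after event 2 (t=16: INC bar by 1): {bar=15}
  after event 3 (t=26: DEC baz by 10): {bar=15, baz=-10}
  after event 4 (t=34: DEC bar by 13): {bar=2, baz=-10}

Answer: {bar=2, baz=-10}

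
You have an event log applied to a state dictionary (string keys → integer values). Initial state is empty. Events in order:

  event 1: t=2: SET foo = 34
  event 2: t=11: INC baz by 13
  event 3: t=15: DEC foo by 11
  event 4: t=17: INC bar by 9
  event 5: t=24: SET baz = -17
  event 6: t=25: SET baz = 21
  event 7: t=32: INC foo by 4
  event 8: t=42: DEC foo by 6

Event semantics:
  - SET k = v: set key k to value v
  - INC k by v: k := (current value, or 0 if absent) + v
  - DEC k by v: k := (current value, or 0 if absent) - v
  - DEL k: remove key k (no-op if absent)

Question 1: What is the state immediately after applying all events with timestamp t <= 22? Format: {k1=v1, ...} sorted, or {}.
Apply events with t <= 22 (4 events):
  after event 1 (t=2: SET foo = 34): {foo=34}
  after event 2 (t=11: INC baz by 13): {baz=13, foo=34}
  after event 3 (t=15: DEC foo by 11): {baz=13, foo=23}
  after event 4 (t=17: INC bar by 9): {bar=9, baz=13, foo=23}

Answer: {bar=9, baz=13, foo=23}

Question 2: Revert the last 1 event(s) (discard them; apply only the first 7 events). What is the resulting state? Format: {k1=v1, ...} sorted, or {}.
Keep first 7 events (discard last 1):
  after event 1 (t=2: SET foo = 34): {foo=34}
  after event 2 (t=11: INC baz by 13): {baz=13, foo=34}
  after event 3 (t=15: DEC foo by 11): {baz=13, foo=23}
  after event 4 (t=17: INC bar by 9): {bar=9, baz=13, foo=23}
  after event 5 (t=24: SET baz = -17): {bar=9, baz=-17, foo=23}
  after event 6 (t=25: SET baz = 21): {bar=9, baz=21, foo=23}
  after event 7 (t=32: INC foo by 4): {bar=9, baz=21, foo=27}

Answer: {bar=9, baz=21, foo=27}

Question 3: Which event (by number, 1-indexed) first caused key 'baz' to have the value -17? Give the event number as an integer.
Looking for first event where baz becomes -17:
  event 2: baz = 13
  event 3: baz = 13
  event 4: baz = 13
  event 5: baz 13 -> -17  <-- first match

Answer: 5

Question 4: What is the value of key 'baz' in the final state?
Answer: 21

Derivation:
Track key 'baz' through all 8 events:
  event 1 (t=2: SET foo = 34): baz unchanged
  event 2 (t=11: INC baz by 13): baz (absent) -> 13
  event 3 (t=15: DEC foo by 11): baz unchanged
  event 4 (t=17: INC bar by 9): baz unchanged
  event 5 (t=24: SET baz = -17): baz 13 -> -17
  event 6 (t=25: SET baz = 21): baz -17 -> 21
  event 7 (t=32: INC foo by 4): baz unchanged
  event 8 (t=42: DEC foo by 6): baz unchanged
Final: baz = 21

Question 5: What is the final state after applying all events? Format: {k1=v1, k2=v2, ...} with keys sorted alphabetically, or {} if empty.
  after event 1 (t=2: SET foo = 34): {foo=34}
  after event 2 (t=11: INC baz by 13): {baz=13, foo=34}
  after event 3 (t=15: DEC foo by 11): {baz=13, foo=23}
  after event 4 (t=17: INC bar by 9): {bar=9, baz=13, foo=23}
  after event 5 (t=24: SET baz = -17): {bar=9, baz=-17, foo=23}
  after event 6 (t=25: SET baz = 21): {bar=9, baz=21, foo=23}
  after event 7 (t=32: INC foo by 4): {bar=9, baz=21, foo=27}
  after event 8 (t=42: DEC foo by 6): {bar=9, baz=21, foo=21}

Answer: {bar=9, baz=21, foo=21}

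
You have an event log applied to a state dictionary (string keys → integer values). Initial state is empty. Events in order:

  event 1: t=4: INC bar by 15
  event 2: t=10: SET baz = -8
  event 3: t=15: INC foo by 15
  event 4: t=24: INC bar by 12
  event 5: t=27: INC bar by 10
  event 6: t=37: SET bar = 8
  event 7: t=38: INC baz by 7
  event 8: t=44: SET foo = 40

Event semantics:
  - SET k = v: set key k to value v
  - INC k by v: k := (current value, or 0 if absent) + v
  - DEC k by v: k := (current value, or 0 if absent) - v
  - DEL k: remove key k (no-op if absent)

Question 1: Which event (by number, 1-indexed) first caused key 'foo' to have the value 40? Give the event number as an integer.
Answer: 8

Derivation:
Looking for first event where foo becomes 40:
  event 3: foo = 15
  event 4: foo = 15
  event 5: foo = 15
  event 6: foo = 15
  event 7: foo = 15
  event 8: foo 15 -> 40  <-- first match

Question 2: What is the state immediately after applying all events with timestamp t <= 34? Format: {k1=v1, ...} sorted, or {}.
Answer: {bar=37, baz=-8, foo=15}

Derivation:
Apply events with t <= 34 (5 events):
  after event 1 (t=4: INC bar by 15): {bar=15}
  after event 2 (t=10: SET baz = -8): {bar=15, baz=-8}
  after event 3 (t=15: INC foo by 15): {bar=15, baz=-8, foo=15}
  after event 4 (t=24: INC bar by 12): {bar=27, baz=-8, foo=15}
  after event 5 (t=27: INC bar by 10): {bar=37, baz=-8, foo=15}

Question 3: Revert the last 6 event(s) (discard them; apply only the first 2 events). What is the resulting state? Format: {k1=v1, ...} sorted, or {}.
Answer: {bar=15, baz=-8}

Derivation:
Keep first 2 events (discard last 6):
  after event 1 (t=4: INC bar by 15): {bar=15}
  after event 2 (t=10: SET baz = -8): {bar=15, baz=-8}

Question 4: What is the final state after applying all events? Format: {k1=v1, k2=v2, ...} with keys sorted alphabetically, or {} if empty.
Answer: {bar=8, baz=-1, foo=40}

Derivation:
  after event 1 (t=4: INC bar by 15): {bar=15}
  after event 2 (t=10: SET baz = -8): {bar=15, baz=-8}
  after event 3 (t=15: INC foo by 15): {bar=15, baz=-8, foo=15}
  after event 4 (t=24: INC bar by 12): {bar=27, baz=-8, foo=15}
  after event 5 (t=27: INC bar by 10): {bar=37, baz=-8, foo=15}
  after event 6 (t=37: SET bar = 8): {bar=8, baz=-8, foo=15}
  after event 7 (t=38: INC baz by 7): {bar=8, baz=-1, foo=15}
  after event 8 (t=44: SET foo = 40): {bar=8, baz=-1, foo=40}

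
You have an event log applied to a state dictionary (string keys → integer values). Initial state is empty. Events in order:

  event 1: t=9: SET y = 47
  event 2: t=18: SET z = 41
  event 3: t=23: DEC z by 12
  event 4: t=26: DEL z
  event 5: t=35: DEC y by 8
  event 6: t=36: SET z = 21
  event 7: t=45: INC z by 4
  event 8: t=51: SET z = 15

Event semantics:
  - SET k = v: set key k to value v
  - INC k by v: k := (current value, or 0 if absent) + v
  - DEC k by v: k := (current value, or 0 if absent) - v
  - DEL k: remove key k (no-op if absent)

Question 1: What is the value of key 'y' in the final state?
Answer: 39

Derivation:
Track key 'y' through all 8 events:
  event 1 (t=9: SET y = 47): y (absent) -> 47
  event 2 (t=18: SET z = 41): y unchanged
  event 3 (t=23: DEC z by 12): y unchanged
  event 4 (t=26: DEL z): y unchanged
  event 5 (t=35: DEC y by 8): y 47 -> 39
  event 6 (t=36: SET z = 21): y unchanged
  event 7 (t=45: INC z by 4): y unchanged
  event 8 (t=51: SET z = 15): y unchanged
Final: y = 39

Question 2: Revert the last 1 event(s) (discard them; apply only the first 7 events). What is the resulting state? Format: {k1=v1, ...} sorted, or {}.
Keep first 7 events (discard last 1):
  after event 1 (t=9: SET y = 47): {y=47}
  after event 2 (t=18: SET z = 41): {y=47, z=41}
  after event 3 (t=23: DEC z by 12): {y=47, z=29}
  after event 4 (t=26: DEL z): {y=47}
  after event 5 (t=35: DEC y by 8): {y=39}
  after event 6 (t=36: SET z = 21): {y=39, z=21}
  after event 7 (t=45: INC z by 4): {y=39, z=25}

Answer: {y=39, z=25}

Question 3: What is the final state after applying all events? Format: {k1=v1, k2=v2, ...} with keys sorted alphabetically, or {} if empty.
  after event 1 (t=9: SET y = 47): {y=47}
  after event 2 (t=18: SET z = 41): {y=47, z=41}
  after event 3 (t=23: DEC z by 12): {y=47, z=29}
  after event 4 (t=26: DEL z): {y=47}
  after event 5 (t=35: DEC y by 8): {y=39}
  after event 6 (t=36: SET z = 21): {y=39, z=21}
  after event 7 (t=45: INC z by 4): {y=39, z=25}
  after event 8 (t=51: SET z = 15): {y=39, z=15}

Answer: {y=39, z=15}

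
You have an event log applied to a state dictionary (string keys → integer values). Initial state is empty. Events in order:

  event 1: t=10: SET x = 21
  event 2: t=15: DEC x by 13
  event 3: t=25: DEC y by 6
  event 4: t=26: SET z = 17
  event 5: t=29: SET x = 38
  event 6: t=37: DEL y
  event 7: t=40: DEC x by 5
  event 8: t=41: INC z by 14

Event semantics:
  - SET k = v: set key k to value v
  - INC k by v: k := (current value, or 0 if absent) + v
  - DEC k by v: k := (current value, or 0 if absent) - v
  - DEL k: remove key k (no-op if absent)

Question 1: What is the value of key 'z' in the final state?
Answer: 31

Derivation:
Track key 'z' through all 8 events:
  event 1 (t=10: SET x = 21): z unchanged
  event 2 (t=15: DEC x by 13): z unchanged
  event 3 (t=25: DEC y by 6): z unchanged
  event 4 (t=26: SET z = 17): z (absent) -> 17
  event 5 (t=29: SET x = 38): z unchanged
  event 6 (t=37: DEL y): z unchanged
  event 7 (t=40: DEC x by 5): z unchanged
  event 8 (t=41: INC z by 14): z 17 -> 31
Final: z = 31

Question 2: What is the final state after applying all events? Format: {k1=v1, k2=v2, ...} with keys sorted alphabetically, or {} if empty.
Answer: {x=33, z=31}

Derivation:
  after event 1 (t=10: SET x = 21): {x=21}
  after event 2 (t=15: DEC x by 13): {x=8}
  after event 3 (t=25: DEC y by 6): {x=8, y=-6}
  after event 4 (t=26: SET z = 17): {x=8, y=-6, z=17}
  after event 5 (t=29: SET x = 38): {x=38, y=-6, z=17}
  after event 6 (t=37: DEL y): {x=38, z=17}
  after event 7 (t=40: DEC x by 5): {x=33, z=17}
  after event 8 (t=41: INC z by 14): {x=33, z=31}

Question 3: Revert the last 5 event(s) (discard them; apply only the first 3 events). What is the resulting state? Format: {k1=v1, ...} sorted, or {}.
Keep first 3 events (discard last 5):
  after event 1 (t=10: SET x = 21): {x=21}
  after event 2 (t=15: DEC x by 13): {x=8}
  after event 3 (t=25: DEC y by 6): {x=8, y=-6}

Answer: {x=8, y=-6}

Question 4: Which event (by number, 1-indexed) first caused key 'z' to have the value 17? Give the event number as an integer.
Looking for first event where z becomes 17:
  event 4: z (absent) -> 17  <-- first match

Answer: 4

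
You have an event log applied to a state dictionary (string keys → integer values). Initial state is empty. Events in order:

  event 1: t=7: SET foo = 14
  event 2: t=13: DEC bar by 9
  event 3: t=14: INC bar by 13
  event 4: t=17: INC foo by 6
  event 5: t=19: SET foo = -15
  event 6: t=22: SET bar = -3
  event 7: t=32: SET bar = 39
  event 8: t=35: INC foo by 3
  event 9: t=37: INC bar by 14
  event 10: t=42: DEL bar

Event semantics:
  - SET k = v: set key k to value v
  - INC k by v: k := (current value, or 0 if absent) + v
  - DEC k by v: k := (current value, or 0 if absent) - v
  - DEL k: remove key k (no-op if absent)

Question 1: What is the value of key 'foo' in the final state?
Track key 'foo' through all 10 events:
  event 1 (t=7: SET foo = 14): foo (absent) -> 14
  event 2 (t=13: DEC bar by 9): foo unchanged
  event 3 (t=14: INC bar by 13): foo unchanged
  event 4 (t=17: INC foo by 6): foo 14 -> 20
  event 5 (t=19: SET foo = -15): foo 20 -> -15
  event 6 (t=22: SET bar = -3): foo unchanged
  event 7 (t=32: SET bar = 39): foo unchanged
  event 8 (t=35: INC foo by 3): foo -15 -> -12
  event 9 (t=37: INC bar by 14): foo unchanged
  event 10 (t=42: DEL bar): foo unchanged
Final: foo = -12

Answer: -12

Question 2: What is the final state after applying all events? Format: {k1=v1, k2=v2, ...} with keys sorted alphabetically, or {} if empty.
Answer: {foo=-12}

Derivation:
  after event 1 (t=7: SET foo = 14): {foo=14}
  after event 2 (t=13: DEC bar by 9): {bar=-9, foo=14}
  after event 3 (t=14: INC bar by 13): {bar=4, foo=14}
  after event 4 (t=17: INC foo by 6): {bar=4, foo=20}
  after event 5 (t=19: SET foo = -15): {bar=4, foo=-15}
  after event 6 (t=22: SET bar = -3): {bar=-3, foo=-15}
  after event 7 (t=32: SET bar = 39): {bar=39, foo=-15}
  after event 8 (t=35: INC foo by 3): {bar=39, foo=-12}
  after event 9 (t=37: INC bar by 14): {bar=53, foo=-12}
  after event 10 (t=42: DEL bar): {foo=-12}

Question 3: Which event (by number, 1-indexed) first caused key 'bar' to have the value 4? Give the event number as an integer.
Looking for first event where bar becomes 4:
  event 2: bar = -9
  event 3: bar -9 -> 4  <-- first match

Answer: 3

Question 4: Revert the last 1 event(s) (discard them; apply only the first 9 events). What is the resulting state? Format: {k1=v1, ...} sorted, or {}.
Answer: {bar=53, foo=-12}

Derivation:
Keep first 9 events (discard last 1):
  after event 1 (t=7: SET foo = 14): {foo=14}
  after event 2 (t=13: DEC bar by 9): {bar=-9, foo=14}
  after event 3 (t=14: INC bar by 13): {bar=4, foo=14}
  after event 4 (t=17: INC foo by 6): {bar=4, foo=20}
  after event 5 (t=19: SET foo = -15): {bar=4, foo=-15}
  after event 6 (t=22: SET bar = -3): {bar=-3, foo=-15}
  after event 7 (t=32: SET bar = 39): {bar=39, foo=-15}
  after event 8 (t=35: INC foo by 3): {bar=39, foo=-12}
  after event 9 (t=37: INC bar by 14): {bar=53, foo=-12}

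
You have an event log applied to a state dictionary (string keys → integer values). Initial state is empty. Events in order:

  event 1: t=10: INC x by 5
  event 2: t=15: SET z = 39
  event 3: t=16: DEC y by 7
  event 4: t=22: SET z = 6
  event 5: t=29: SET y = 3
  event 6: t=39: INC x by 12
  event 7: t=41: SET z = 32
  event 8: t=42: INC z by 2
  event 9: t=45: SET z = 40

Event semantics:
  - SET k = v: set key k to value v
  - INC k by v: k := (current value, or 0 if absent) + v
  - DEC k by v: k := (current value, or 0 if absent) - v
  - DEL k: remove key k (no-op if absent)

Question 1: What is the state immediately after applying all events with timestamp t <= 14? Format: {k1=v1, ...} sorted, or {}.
Answer: {x=5}

Derivation:
Apply events with t <= 14 (1 events):
  after event 1 (t=10: INC x by 5): {x=5}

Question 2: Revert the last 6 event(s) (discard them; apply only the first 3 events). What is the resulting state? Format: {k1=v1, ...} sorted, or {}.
Answer: {x=5, y=-7, z=39}

Derivation:
Keep first 3 events (discard last 6):
  after event 1 (t=10: INC x by 5): {x=5}
  after event 2 (t=15: SET z = 39): {x=5, z=39}
  after event 3 (t=16: DEC y by 7): {x=5, y=-7, z=39}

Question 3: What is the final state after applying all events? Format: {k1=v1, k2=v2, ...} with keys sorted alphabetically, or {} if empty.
  after event 1 (t=10: INC x by 5): {x=5}
  after event 2 (t=15: SET z = 39): {x=5, z=39}
  after event 3 (t=16: DEC y by 7): {x=5, y=-7, z=39}
  after event 4 (t=22: SET z = 6): {x=5, y=-7, z=6}
  after event 5 (t=29: SET y = 3): {x=5, y=3, z=6}
  after event 6 (t=39: INC x by 12): {x=17, y=3, z=6}
  after event 7 (t=41: SET z = 32): {x=17, y=3, z=32}
  after event 8 (t=42: INC z by 2): {x=17, y=3, z=34}
  after event 9 (t=45: SET z = 40): {x=17, y=3, z=40}

Answer: {x=17, y=3, z=40}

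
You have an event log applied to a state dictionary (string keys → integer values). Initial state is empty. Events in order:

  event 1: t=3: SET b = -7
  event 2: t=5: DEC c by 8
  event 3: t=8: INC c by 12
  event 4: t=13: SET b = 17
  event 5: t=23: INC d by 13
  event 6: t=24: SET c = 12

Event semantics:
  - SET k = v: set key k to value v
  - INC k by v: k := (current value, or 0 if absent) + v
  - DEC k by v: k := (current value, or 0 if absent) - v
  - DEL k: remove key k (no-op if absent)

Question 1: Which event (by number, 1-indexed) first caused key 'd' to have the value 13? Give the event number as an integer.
Looking for first event where d becomes 13:
  event 5: d (absent) -> 13  <-- first match

Answer: 5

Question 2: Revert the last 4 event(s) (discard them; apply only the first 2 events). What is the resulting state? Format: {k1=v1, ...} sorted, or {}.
Keep first 2 events (discard last 4):
  after event 1 (t=3: SET b = -7): {b=-7}
  after event 2 (t=5: DEC c by 8): {b=-7, c=-8}

Answer: {b=-7, c=-8}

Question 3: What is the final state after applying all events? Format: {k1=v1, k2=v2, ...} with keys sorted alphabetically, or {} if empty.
  after event 1 (t=3: SET b = -7): {b=-7}
  after event 2 (t=5: DEC c by 8): {b=-7, c=-8}
  after event 3 (t=8: INC c by 12): {b=-7, c=4}
  after event 4 (t=13: SET b = 17): {b=17, c=4}
  after event 5 (t=23: INC d by 13): {b=17, c=4, d=13}
  after event 6 (t=24: SET c = 12): {b=17, c=12, d=13}

Answer: {b=17, c=12, d=13}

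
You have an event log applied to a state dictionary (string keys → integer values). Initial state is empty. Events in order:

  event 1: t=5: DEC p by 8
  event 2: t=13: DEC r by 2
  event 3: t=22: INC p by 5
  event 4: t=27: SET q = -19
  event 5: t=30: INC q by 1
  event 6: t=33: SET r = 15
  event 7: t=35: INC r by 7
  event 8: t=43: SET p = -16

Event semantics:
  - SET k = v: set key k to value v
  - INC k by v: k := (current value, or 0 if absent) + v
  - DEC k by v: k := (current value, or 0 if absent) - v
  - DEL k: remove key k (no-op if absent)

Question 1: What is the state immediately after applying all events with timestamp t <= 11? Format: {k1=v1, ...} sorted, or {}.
Apply events with t <= 11 (1 events):
  after event 1 (t=5: DEC p by 8): {p=-8}

Answer: {p=-8}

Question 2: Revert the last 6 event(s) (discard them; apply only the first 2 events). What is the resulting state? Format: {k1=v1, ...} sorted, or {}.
Keep first 2 events (discard last 6):
  after event 1 (t=5: DEC p by 8): {p=-8}
  after event 2 (t=13: DEC r by 2): {p=-8, r=-2}

Answer: {p=-8, r=-2}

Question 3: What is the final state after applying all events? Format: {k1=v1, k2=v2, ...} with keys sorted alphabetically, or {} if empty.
Answer: {p=-16, q=-18, r=22}

Derivation:
  after event 1 (t=5: DEC p by 8): {p=-8}
  after event 2 (t=13: DEC r by 2): {p=-8, r=-2}
  after event 3 (t=22: INC p by 5): {p=-3, r=-2}
  after event 4 (t=27: SET q = -19): {p=-3, q=-19, r=-2}
  after event 5 (t=30: INC q by 1): {p=-3, q=-18, r=-2}
  after event 6 (t=33: SET r = 15): {p=-3, q=-18, r=15}
  after event 7 (t=35: INC r by 7): {p=-3, q=-18, r=22}
  after event 8 (t=43: SET p = -16): {p=-16, q=-18, r=22}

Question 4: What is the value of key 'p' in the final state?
Answer: -16

Derivation:
Track key 'p' through all 8 events:
  event 1 (t=5: DEC p by 8): p (absent) -> -8
  event 2 (t=13: DEC r by 2): p unchanged
  event 3 (t=22: INC p by 5): p -8 -> -3
  event 4 (t=27: SET q = -19): p unchanged
  event 5 (t=30: INC q by 1): p unchanged
  event 6 (t=33: SET r = 15): p unchanged
  event 7 (t=35: INC r by 7): p unchanged
  event 8 (t=43: SET p = -16): p -3 -> -16
Final: p = -16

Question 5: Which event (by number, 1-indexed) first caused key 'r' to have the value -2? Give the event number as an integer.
Answer: 2

Derivation:
Looking for first event where r becomes -2:
  event 2: r (absent) -> -2  <-- first match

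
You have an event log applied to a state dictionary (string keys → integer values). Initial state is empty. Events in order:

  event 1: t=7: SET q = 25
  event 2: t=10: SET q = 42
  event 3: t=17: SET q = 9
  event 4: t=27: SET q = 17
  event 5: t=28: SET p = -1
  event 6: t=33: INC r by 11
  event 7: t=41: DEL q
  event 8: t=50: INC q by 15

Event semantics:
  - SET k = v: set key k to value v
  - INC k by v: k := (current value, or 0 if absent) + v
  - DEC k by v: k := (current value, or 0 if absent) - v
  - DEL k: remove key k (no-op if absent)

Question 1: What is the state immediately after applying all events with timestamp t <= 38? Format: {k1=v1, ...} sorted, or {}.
Answer: {p=-1, q=17, r=11}

Derivation:
Apply events with t <= 38 (6 events):
  after event 1 (t=7: SET q = 25): {q=25}
  after event 2 (t=10: SET q = 42): {q=42}
  after event 3 (t=17: SET q = 9): {q=9}
  after event 4 (t=27: SET q = 17): {q=17}
  after event 5 (t=28: SET p = -1): {p=-1, q=17}
  after event 6 (t=33: INC r by 11): {p=-1, q=17, r=11}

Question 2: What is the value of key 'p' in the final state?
Track key 'p' through all 8 events:
  event 1 (t=7: SET q = 25): p unchanged
  event 2 (t=10: SET q = 42): p unchanged
  event 3 (t=17: SET q = 9): p unchanged
  event 4 (t=27: SET q = 17): p unchanged
  event 5 (t=28: SET p = -1): p (absent) -> -1
  event 6 (t=33: INC r by 11): p unchanged
  event 7 (t=41: DEL q): p unchanged
  event 8 (t=50: INC q by 15): p unchanged
Final: p = -1

Answer: -1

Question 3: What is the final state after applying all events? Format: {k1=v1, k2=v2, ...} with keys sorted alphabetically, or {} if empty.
  after event 1 (t=7: SET q = 25): {q=25}
  after event 2 (t=10: SET q = 42): {q=42}
  after event 3 (t=17: SET q = 9): {q=9}
  after event 4 (t=27: SET q = 17): {q=17}
  after event 5 (t=28: SET p = -1): {p=-1, q=17}
  after event 6 (t=33: INC r by 11): {p=-1, q=17, r=11}
  after event 7 (t=41: DEL q): {p=-1, r=11}
  after event 8 (t=50: INC q by 15): {p=-1, q=15, r=11}

Answer: {p=-1, q=15, r=11}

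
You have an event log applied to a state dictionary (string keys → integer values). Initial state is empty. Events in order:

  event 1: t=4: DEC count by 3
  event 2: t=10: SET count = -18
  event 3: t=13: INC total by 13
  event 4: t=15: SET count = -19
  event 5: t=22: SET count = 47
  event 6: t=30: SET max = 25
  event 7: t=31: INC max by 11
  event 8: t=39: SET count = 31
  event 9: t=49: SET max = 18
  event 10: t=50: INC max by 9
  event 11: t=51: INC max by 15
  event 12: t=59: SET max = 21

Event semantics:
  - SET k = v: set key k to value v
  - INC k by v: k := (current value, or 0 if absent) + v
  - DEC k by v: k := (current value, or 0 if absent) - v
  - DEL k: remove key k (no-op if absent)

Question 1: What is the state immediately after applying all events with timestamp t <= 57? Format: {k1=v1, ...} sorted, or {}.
Answer: {count=31, max=42, total=13}

Derivation:
Apply events with t <= 57 (11 events):
  after event 1 (t=4: DEC count by 3): {count=-3}
  after event 2 (t=10: SET count = -18): {count=-18}
  after event 3 (t=13: INC total by 13): {count=-18, total=13}
  after event 4 (t=15: SET count = -19): {count=-19, total=13}
  after event 5 (t=22: SET count = 47): {count=47, total=13}
  after event 6 (t=30: SET max = 25): {count=47, max=25, total=13}
  after event 7 (t=31: INC max by 11): {count=47, max=36, total=13}
  after event 8 (t=39: SET count = 31): {count=31, max=36, total=13}
  after event 9 (t=49: SET max = 18): {count=31, max=18, total=13}
  after event 10 (t=50: INC max by 9): {count=31, max=27, total=13}
  after event 11 (t=51: INC max by 15): {count=31, max=42, total=13}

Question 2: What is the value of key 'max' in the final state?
Answer: 21

Derivation:
Track key 'max' through all 12 events:
  event 1 (t=4: DEC count by 3): max unchanged
  event 2 (t=10: SET count = -18): max unchanged
  event 3 (t=13: INC total by 13): max unchanged
  event 4 (t=15: SET count = -19): max unchanged
  event 5 (t=22: SET count = 47): max unchanged
  event 6 (t=30: SET max = 25): max (absent) -> 25
  event 7 (t=31: INC max by 11): max 25 -> 36
  event 8 (t=39: SET count = 31): max unchanged
  event 9 (t=49: SET max = 18): max 36 -> 18
  event 10 (t=50: INC max by 9): max 18 -> 27
  event 11 (t=51: INC max by 15): max 27 -> 42
  event 12 (t=59: SET max = 21): max 42 -> 21
Final: max = 21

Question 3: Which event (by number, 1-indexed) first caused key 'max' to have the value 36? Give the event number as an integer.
Answer: 7

Derivation:
Looking for first event where max becomes 36:
  event 6: max = 25
  event 7: max 25 -> 36  <-- first match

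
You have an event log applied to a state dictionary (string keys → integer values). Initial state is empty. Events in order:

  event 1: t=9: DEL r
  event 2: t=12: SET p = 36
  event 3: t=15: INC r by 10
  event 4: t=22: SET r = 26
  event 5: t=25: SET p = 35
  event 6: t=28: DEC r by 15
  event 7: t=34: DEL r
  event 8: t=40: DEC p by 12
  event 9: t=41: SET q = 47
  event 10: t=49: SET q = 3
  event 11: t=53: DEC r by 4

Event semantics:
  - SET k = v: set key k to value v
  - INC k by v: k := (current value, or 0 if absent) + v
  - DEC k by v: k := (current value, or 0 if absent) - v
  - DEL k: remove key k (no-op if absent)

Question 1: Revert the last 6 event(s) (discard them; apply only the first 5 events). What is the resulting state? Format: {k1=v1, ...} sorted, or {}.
Answer: {p=35, r=26}

Derivation:
Keep first 5 events (discard last 6):
  after event 1 (t=9: DEL r): {}
  after event 2 (t=12: SET p = 36): {p=36}
  after event 3 (t=15: INC r by 10): {p=36, r=10}
  after event 4 (t=22: SET r = 26): {p=36, r=26}
  after event 5 (t=25: SET p = 35): {p=35, r=26}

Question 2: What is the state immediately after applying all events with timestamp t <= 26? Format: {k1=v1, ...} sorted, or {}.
Apply events with t <= 26 (5 events):
  after event 1 (t=9: DEL r): {}
  after event 2 (t=12: SET p = 36): {p=36}
  after event 3 (t=15: INC r by 10): {p=36, r=10}
  after event 4 (t=22: SET r = 26): {p=36, r=26}
  after event 5 (t=25: SET p = 35): {p=35, r=26}

Answer: {p=35, r=26}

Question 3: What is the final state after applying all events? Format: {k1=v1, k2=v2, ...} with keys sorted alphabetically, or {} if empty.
  after event 1 (t=9: DEL r): {}
  after event 2 (t=12: SET p = 36): {p=36}
  after event 3 (t=15: INC r by 10): {p=36, r=10}
  after event 4 (t=22: SET r = 26): {p=36, r=26}
  after event 5 (t=25: SET p = 35): {p=35, r=26}
  after event 6 (t=28: DEC r by 15): {p=35, r=11}
  after event 7 (t=34: DEL r): {p=35}
  after event 8 (t=40: DEC p by 12): {p=23}
  after event 9 (t=41: SET q = 47): {p=23, q=47}
  after event 10 (t=49: SET q = 3): {p=23, q=3}
  after event 11 (t=53: DEC r by 4): {p=23, q=3, r=-4}

Answer: {p=23, q=3, r=-4}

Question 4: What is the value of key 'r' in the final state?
Answer: -4

Derivation:
Track key 'r' through all 11 events:
  event 1 (t=9: DEL r): r (absent) -> (absent)
  event 2 (t=12: SET p = 36): r unchanged
  event 3 (t=15: INC r by 10): r (absent) -> 10
  event 4 (t=22: SET r = 26): r 10 -> 26
  event 5 (t=25: SET p = 35): r unchanged
  event 6 (t=28: DEC r by 15): r 26 -> 11
  event 7 (t=34: DEL r): r 11 -> (absent)
  event 8 (t=40: DEC p by 12): r unchanged
  event 9 (t=41: SET q = 47): r unchanged
  event 10 (t=49: SET q = 3): r unchanged
  event 11 (t=53: DEC r by 4): r (absent) -> -4
Final: r = -4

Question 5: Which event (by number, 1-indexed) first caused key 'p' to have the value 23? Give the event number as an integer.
Answer: 8

Derivation:
Looking for first event where p becomes 23:
  event 2: p = 36
  event 3: p = 36
  event 4: p = 36
  event 5: p = 35
  event 6: p = 35
  event 7: p = 35
  event 8: p 35 -> 23  <-- first match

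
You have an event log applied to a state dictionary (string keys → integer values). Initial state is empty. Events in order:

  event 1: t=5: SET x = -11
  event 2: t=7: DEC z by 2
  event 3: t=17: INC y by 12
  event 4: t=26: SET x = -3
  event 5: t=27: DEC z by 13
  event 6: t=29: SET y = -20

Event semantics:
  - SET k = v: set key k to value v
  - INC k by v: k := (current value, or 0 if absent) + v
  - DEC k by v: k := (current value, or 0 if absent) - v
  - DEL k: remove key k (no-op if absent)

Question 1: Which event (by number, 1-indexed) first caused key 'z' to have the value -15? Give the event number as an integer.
Looking for first event where z becomes -15:
  event 2: z = -2
  event 3: z = -2
  event 4: z = -2
  event 5: z -2 -> -15  <-- first match

Answer: 5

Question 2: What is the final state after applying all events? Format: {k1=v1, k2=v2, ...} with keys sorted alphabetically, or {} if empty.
Answer: {x=-3, y=-20, z=-15}

Derivation:
  after event 1 (t=5: SET x = -11): {x=-11}
  after event 2 (t=7: DEC z by 2): {x=-11, z=-2}
  after event 3 (t=17: INC y by 12): {x=-11, y=12, z=-2}
  after event 4 (t=26: SET x = -3): {x=-3, y=12, z=-2}
  after event 5 (t=27: DEC z by 13): {x=-3, y=12, z=-15}
  after event 6 (t=29: SET y = -20): {x=-3, y=-20, z=-15}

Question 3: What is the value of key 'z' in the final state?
Answer: -15

Derivation:
Track key 'z' through all 6 events:
  event 1 (t=5: SET x = -11): z unchanged
  event 2 (t=7: DEC z by 2): z (absent) -> -2
  event 3 (t=17: INC y by 12): z unchanged
  event 4 (t=26: SET x = -3): z unchanged
  event 5 (t=27: DEC z by 13): z -2 -> -15
  event 6 (t=29: SET y = -20): z unchanged
Final: z = -15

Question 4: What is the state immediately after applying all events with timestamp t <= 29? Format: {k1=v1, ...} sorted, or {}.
Apply events with t <= 29 (6 events):
  after event 1 (t=5: SET x = -11): {x=-11}
  after event 2 (t=7: DEC z by 2): {x=-11, z=-2}
  after event 3 (t=17: INC y by 12): {x=-11, y=12, z=-2}
  after event 4 (t=26: SET x = -3): {x=-3, y=12, z=-2}
  after event 5 (t=27: DEC z by 13): {x=-3, y=12, z=-15}
  after event 6 (t=29: SET y = -20): {x=-3, y=-20, z=-15}

Answer: {x=-3, y=-20, z=-15}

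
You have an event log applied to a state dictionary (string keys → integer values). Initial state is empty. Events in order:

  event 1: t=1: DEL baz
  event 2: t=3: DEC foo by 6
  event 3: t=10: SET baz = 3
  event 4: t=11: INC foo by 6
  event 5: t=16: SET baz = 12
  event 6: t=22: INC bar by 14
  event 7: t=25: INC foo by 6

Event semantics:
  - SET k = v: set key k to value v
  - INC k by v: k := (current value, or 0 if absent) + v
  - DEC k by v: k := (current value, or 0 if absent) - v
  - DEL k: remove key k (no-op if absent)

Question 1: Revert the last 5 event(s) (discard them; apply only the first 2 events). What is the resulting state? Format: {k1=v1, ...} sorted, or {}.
Keep first 2 events (discard last 5):
  after event 1 (t=1: DEL baz): {}
  after event 2 (t=3: DEC foo by 6): {foo=-6}

Answer: {foo=-6}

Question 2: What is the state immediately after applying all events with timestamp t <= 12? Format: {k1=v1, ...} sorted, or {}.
Apply events with t <= 12 (4 events):
  after event 1 (t=1: DEL baz): {}
  after event 2 (t=3: DEC foo by 6): {foo=-6}
  after event 3 (t=10: SET baz = 3): {baz=3, foo=-6}
  after event 4 (t=11: INC foo by 6): {baz=3, foo=0}

Answer: {baz=3, foo=0}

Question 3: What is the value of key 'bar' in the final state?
Track key 'bar' through all 7 events:
  event 1 (t=1: DEL baz): bar unchanged
  event 2 (t=3: DEC foo by 6): bar unchanged
  event 3 (t=10: SET baz = 3): bar unchanged
  event 4 (t=11: INC foo by 6): bar unchanged
  event 5 (t=16: SET baz = 12): bar unchanged
  event 6 (t=22: INC bar by 14): bar (absent) -> 14
  event 7 (t=25: INC foo by 6): bar unchanged
Final: bar = 14

Answer: 14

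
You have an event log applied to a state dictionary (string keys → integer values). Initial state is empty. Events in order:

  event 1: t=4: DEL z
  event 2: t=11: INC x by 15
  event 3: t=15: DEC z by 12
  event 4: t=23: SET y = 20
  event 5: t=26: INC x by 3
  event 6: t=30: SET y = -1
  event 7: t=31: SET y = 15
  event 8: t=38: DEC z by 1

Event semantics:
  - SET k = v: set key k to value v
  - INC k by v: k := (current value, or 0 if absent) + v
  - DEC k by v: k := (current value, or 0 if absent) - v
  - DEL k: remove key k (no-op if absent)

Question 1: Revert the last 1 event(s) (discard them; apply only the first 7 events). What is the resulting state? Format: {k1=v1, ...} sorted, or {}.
Answer: {x=18, y=15, z=-12}

Derivation:
Keep first 7 events (discard last 1):
  after event 1 (t=4: DEL z): {}
  after event 2 (t=11: INC x by 15): {x=15}
  after event 3 (t=15: DEC z by 12): {x=15, z=-12}
  after event 4 (t=23: SET y = 20): {x=15, y=20, z=-12}
  after event 5 (t=26: INC x by 3): {x=18, y=20, z=-12}
  after event 6 (t=30: SET y = -1): {x=18, y=-1, z=-12}
  after event 7 (t=31: SET y = 15): {x=18, y=15, z=-12}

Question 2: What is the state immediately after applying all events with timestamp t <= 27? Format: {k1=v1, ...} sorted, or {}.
Apply events with t <= 27 (5 events):
  after event 1 (t=4: DEL z): {}
  after event 2 (t=11: INC x by 15): {x=15}
  after event 3 (t=15: DEC z by 12): {x=15, z=-12}
  after event 4 (t=23: SET y = 20): {x=15, y=20, z=-12}
  after event 5 (t=26: INC x by 3): {x=18, y=20, z=-12}

Answer: {x=18, y=20, z=-12}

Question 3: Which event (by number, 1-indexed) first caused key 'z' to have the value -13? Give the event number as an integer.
Looking for first event where z becomes -13:
  event 3: z = -12
  event 4: z = -12
  event 5: z = -12
  event 6: z = -12
  event 7: z = -12
  event 8: z -12 -> -13  <-- first match

Answer: 8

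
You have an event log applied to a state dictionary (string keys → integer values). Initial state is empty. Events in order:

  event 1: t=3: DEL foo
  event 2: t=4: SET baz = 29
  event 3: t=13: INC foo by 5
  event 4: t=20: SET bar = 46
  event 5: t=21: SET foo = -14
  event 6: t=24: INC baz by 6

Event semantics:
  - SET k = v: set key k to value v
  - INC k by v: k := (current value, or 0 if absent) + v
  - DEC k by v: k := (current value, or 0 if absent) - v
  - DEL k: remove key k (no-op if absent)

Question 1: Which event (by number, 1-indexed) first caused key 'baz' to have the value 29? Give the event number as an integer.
Answer: 2

Derivation:
Looking for first event where baz becomes 29:
  event 2: baz (absent) -> 29  <-- first match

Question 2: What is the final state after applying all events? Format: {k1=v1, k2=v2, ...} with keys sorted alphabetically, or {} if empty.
Answer: {bar=46, baz=35, foo=-14}

Derivation:
  after event 1 (t=3: DEL foo): {}
  after event 2 (t=4: SET baz = 29): {baz=29}
  after event 3 (t=13: INC foo by 5): {baz=29, foo=5}
  after event 4 (t=20: SET bar = 46): {bar=46, baz=29, foo=5}
  after event 5 (t=21: SET foo = -14): {bar=46, baz=29, foo=-14}
  after event 6 (t=24: INC baz by 6): {bar=46, baz=35, foo=-14}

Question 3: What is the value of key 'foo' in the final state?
Answer: -14

Derivation:
Track key 'foo' through all 6 events:
  event 1 (t=3: DEL foo): foo (absent) -> (absent)
  event 2 (t=4: SET baz = 29): foo unchanged
  event 3 (t=13: INC foo by 5): foo (absent) -> 5
  event 4 (t=20: SET bar = 46): foo unchanged
  event 5 (t=21: SET foo = -14): foo 5 -> -14
  event 6 (t=24: INC baz by 6): foo unchanged
Final: foo = -14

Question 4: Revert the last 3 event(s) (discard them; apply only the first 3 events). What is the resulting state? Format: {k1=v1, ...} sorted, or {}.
Answer: {baz=29, foo=5}

Derivation:
Keep first 3 events (discard last 3):
  after event 1 (t=3: DEL foo): {}
  after event 2 (t=4: SET baz = 29): {baz=29}
  after event 3 (t=13: INC foo by 5): {baz=29, foo=5}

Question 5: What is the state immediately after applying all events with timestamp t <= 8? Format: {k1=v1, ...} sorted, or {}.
Apply events with t <= 8 (2 events):
  after event 1 (t=3: DEL foo): {}
  after event 2 (t=4: SET baz = 29): {baz=29}

Answer: {baz=29}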